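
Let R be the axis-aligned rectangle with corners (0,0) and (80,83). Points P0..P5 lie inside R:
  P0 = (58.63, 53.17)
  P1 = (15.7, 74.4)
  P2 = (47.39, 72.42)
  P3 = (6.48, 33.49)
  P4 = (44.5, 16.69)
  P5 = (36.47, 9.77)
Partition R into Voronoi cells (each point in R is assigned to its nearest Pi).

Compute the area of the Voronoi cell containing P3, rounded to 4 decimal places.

1. box [0,80]×[0,83]: [(0, 0) (80, 0) (80, 83) (0, 83)]
2. ⊥bis P3·P0 via (32.555,43.33): [(0, 0) (48.9066, 0) (17.5846, 83) (0, 83)]  |A|=2759.3842
3. ⊥bis P3·P1 via (11.09,53.945): [(0, 56.4444) (0, 0) (48.9066, 0) (30.1721, 49.6444)]  |A|=2065.4921
4. ⊥bis P3·P2 via (26.935,52.955): [(30.0617, 49.6693) (0, 56.4444) (0, 0) (48.9066, 0) (30.2291, 49.4933)]  |A|=2065.4845
5. ⊥bis P3·P4 via (25.49,25.09): [(30.0617, 49.6693) (0, 56.4444) (0, 0) (14.4034, 0) (33.0132, 42.1158) (30.2291, 49.4933)]  |A|=1338.9211
6. ⊥bis P3·P5 via (21.475,21.63): [(30.0617, 49.6693) (0, 56.4444) (0, 0) (4.3672, 0) (27.1083, 28.7524) (33.0132, 42.1158) (30.2291, 49.4933)]  |A|=1194.6382
7. canonical 7-gon: [(30.0617, 49.6693) (0, 56.4444) (0, 0) (4.3672, 0) (27.1083, 28.7524) (33.0132, 42.1158) (30.2291, 49.4933)]
8. shoelace: 1194.6382

Area of P3's cell: 1194.6382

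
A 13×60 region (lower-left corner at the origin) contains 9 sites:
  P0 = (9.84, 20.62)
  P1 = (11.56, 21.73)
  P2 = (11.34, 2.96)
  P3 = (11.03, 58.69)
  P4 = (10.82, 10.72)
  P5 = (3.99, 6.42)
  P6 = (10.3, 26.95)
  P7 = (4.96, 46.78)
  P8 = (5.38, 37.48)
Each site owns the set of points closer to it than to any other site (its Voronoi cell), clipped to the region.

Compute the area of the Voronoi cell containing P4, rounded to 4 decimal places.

1. box [0,13]×[0,60]: [(0, 0) (13, 0) (13, 60) (0, 60)]
2. ⊥bis P4·P0 via (10.33,15.67): [(0, 14.6474) (0, 0) (13, 0) (13, 15.9343)]  |A|=198.7813
3. ⊥bis P4·P1 via (11.19,16.225): [(0, 14.6474) (0, 0) (13, 0) (13, 15.9343)]  |A|=198.7813
4. ⊥bis P4·P2 via (11.08,6.84): [(0, 14.6474) (0, 6.0975) (13, 6.9687) (13, 15.9343)]  |A|=113.8511
5. ⊥bis P4·P3 via (10.925,34.705): [(0, 14.6474) (0, 6.0975) (13, 6.9687) (13, 15.9343)]  |A|=113.8511
6. ⊥bis P4·P5 via (7.405,8.57): [(3.3688, 14.9809) (8.5988, 6.6737) (13, 6.9687) (13, 15.9343)]  |A|=62.2266
7. ⊥bis P4·P6 via (10.56,18.835): [(3.3688, 14.9809) (8.5988, 6.6737) (13, 6.9687) (13, 15.9343)]  |A|=62.2266
8. ⊥bis P4·P7 via (7.89,28.75): [(3.3688, 14.9809) (8.5988, 6.6737) (13, 6.9687) (13, 15.9343)]  |A|=62.2266
9. ⊥bis P4·P8 via (8.1,24.1): [(3.3688, 14.9809) (8.5988, 6.6737) (13, 6.9687) (13, 15.9343)]  |A|=62.2266
10. canonical 4-gon: [(3.3688, 14.9809) (8.5988, 6.6737) (13, 6.9687) (13, 15.9343)]
11. shoelace: 62.2266

Area of P4's cell: 62.2266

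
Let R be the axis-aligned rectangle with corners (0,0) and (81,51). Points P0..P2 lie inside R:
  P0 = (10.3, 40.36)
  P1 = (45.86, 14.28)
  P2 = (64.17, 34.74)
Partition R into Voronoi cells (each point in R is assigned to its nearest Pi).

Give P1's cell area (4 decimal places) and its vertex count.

Area of P1's cell: 1492.8729 (4 vertices)

1. box [0,81]×[0,51]: [(0, 0) (81, 0) (81, 51) (0, 51)]
2. ⊥bis P1·P0 via (28.08,27.32): [(8.0433, 0) (81, 0) (81, 51) (45.4471, 51)]  |A|=2766.995
3. ⊥bis P1·P2 via (55.015,24.51): [(37.509, 40.1764) (8.0433, 0) (81, 0) (81, 1.2556)]  |A|=1492.8729
4. canonical 4-gon: [(37.509, 40.1764) (8.0433, 0) (81, 0) (81, 1.2556)]
5. shoelace: 1492.8729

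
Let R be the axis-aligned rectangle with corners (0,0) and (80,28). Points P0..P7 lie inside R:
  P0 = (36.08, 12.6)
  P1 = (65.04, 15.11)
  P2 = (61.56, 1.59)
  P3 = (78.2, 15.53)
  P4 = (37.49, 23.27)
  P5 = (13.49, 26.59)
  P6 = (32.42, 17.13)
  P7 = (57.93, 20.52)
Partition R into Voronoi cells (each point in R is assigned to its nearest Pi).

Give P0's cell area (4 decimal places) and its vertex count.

1. box [0,80]×[0,28]: [(0, 0) (80, 0) (80, 28) (0, 28)]
2. ⊥bis P0·P1 via (50.56,13.855): [(0, 0) (51.7608, 0) (49.334, 28) (0, 28)]  |A|=1415.3281
3. ⊥bis P0·P2 via (48.82,7.095): [(0, 0) (45.7542, 0) (50.7573, 11.5784) (49.334, 28) (0, 28)]  |A|=1380.5545
4. ⊥bis P0·P3 via (57.14,14.065): [(0, 0) (45.7542, 0) (50.7573, 11.5784) (49.334, 28) (0, 28)]  |A|=1380.5545
5. ⊥bis P0·P4 via (36.785,17.935): [(0, 22.796) (0, 0) (45.7542, 0) (50.7573, 11.5784) (50.3619, 16.1409)]  |A|=956.9834
6. ⊥bis P0·P5 via (24.785,19.595): [(24.7425, 19.5264) (12.6498, 0) (45.7542, 0) (50.7573, 11.5784) (50.3619, 16.1409)]  |A|=551.4661
7. ⊥bis P0·P6 via (34.25,14.865): [(37.872, 17.7914) (15.8515, 0) (45.7542, 0) (50.7573, 11.5784) (50.3619, 16.1409)]  |A|=384.3087
8. ⊥bis P0·P7 via (47.005,16.56): [(46.9957, 16.5857) (37.872, 17.7914) (15.8515, 0) (45.7542, 0) (49.6987, 9.1285)]  |A|=369.4595
9. canonical 5-gon: [(46.9957, 16.5857) (37.872, 17.7914) (15.8515, 0) (45.7542, 0) (49.6987, 9.1285)]
10. shoelace: 369.4595

Area of P0's cell: 369.4595 (5 vertices)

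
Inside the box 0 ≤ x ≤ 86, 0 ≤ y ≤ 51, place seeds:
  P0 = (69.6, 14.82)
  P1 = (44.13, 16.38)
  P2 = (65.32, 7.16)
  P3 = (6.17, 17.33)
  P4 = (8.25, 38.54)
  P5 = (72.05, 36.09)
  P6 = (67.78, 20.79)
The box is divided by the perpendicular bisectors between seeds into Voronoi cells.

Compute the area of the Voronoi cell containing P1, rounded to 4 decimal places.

Area of P1's cell: 1150.5126

1. box [0,86]×[0,51]: [(0, 0) (86, 0) (86, 51) (0, 51)]
2. ⊥bis P1·P0 via (56.865,15.6): [(0, 0) (55.9095, 0) (59.0332, 51) (0, 51)]  |A|=2931.0394
3. ⊥bis P1·P2 via (54.725,11.77): [(0, 0) (49.6037, 0) (56.9426, 16.8666) (59.0332, 51) (0, 51)]  |A|=2877.8609
4. ⊥bis P1·P3 via (25.15,16.855): [(24.7282, 0) (49.6037, 0) (56.9426, 16.8666) (59.0332, 51) (26.0045, 51)]  |A|=1584.1769
5. ⊥bis P1·P4 via (26.19,27.46): [(25.3827, 26.1529) (24.7282, 0) (49.6037, 0) (56.9426, 16.8666) (59.0332, 51) (40.7286, 51)]  |A|=1401.2509
6. ⊥bis P1·P5 via (58.09,26.235): [(40.672, 50.9083) (25.3827, 26.1529) (24.7282, 0) (49.6037, 0) (56.9426, 16.8666) (57.5622, 26.9827)]  |A|=1179.9857
7. ⊥bis P1·P6 via (55.955,18.585): [(53.2501, 33.0909) (40.672, 50.9083) (25.3827, 26.1529) (24.7282, 0) (49.6037, 0) (56.4756, 15.7933)]  |A|=1150.5126
8. canonical 6-gon: [(53.2501, 33.0909) (40.672, 50.9083) (25.3827, 26.1529) (24.7282, 0) (49.6037, 0) (56.4756, 15.7933)]
9. shoelace: 1150.5126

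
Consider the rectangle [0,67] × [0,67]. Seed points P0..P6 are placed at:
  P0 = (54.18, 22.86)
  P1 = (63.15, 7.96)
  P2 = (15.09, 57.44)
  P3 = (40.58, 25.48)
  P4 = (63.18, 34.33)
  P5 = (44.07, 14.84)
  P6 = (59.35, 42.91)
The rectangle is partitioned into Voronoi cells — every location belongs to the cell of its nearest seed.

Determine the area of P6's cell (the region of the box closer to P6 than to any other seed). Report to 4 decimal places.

Area of P6's cell: 788.4795

1. box [0,67]×[0,67]: [(0, 0) (67, 0) (67, 67) (0, 67)]
2. ⊥bis P6·P0 via (56.765,32.885): [(0, 47.5222) (67, 30.2459) (67, 67) (0, 67)]  |A|=1883.7717
3. ⊥bis P6·P1 via (61.25,25.435): [(0, 47.5222) (67, 30.2459) (67, 67) (0, 67)]  |A|=1883.7717
4. ⊥bis P6·P2 via (37.22,50.175): [(33.5123, 38.8808) (67, 30.2459) (67, 67) (42.7434, 67)]  |A|=956.4436
5. ⊥bis P6·P3 via (49.965,34.195): [(36.673, 48.5088) (49.4236, 34.778) (67, 30.2459) (67, 67) (42.7434, 67)]  |A|=873.3624
6. ⊥bis P6·P4 via (61.265,38.62): [(36.673, 48.5088) (49.4236, 34.778) (51.4738, 34.2494) (67, 41.18) (67, 67) (42.7434, 67)]  |A|=788.4795
7. ⊥bis P6·P5 via (51.71,28.875): [(36.673, 48.5088) (49.4236, 34.778) (51.4738, 34.2494) (67, 41.18) (67, 67) (42.7434, 67)]  |A|=788.4795
8. canonical 6-gon: [(36.673, 48.5088) (49.4236, 34.778) (51.4738, 34.2494) (67, 41.18) (67, 67) (42.7434, 67)]
9. shoelace: 788.4795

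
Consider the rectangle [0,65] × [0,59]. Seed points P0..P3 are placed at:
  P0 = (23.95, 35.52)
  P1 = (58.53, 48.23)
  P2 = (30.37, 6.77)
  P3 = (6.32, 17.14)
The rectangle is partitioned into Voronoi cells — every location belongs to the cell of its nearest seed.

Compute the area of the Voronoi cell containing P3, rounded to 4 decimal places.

Area of P3's cell: 576.5903

1. box [0,65]×[0,59]: [(0, 0) (65, 0) (65, 59) (0, 59)]
2. ⊥bis P3·P0 via (15.135,26.33): [(0, 40.8474) (0, 0) (42.5851, 0)]  |A|=869.7457
3. ⊥bis P3·P1 via (32.425,32.685): [(0, 40.8474) (0, 0) (42.5851, 0)]  |A|=869.7457
4. ⊥bis P3·P2 via (18.345,11.955): [(21.7906, 19.946) (0, 40.8474) (0, 0) (13.1902, 0)]  |A|=576.5903
5. canonical 4-gon: [(21.7906, 19.946) (0, 40.8474) (0, 0) (13.1902, 0)]
6. shoelace: 576.5903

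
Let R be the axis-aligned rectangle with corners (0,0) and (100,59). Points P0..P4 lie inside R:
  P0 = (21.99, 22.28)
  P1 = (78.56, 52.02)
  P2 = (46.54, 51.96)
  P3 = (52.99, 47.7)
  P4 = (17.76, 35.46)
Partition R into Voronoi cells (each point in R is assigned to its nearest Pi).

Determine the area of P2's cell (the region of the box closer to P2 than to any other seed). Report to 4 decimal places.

Area of P2's cell: 425.7327

1. box [0,100]×[0,59]: [(0, 0) (100, 0) (100, 59) (0, 59)]
2. ⊥bis P2·P0 via (34.265,37.12): [(79.1416, 0) (100, 0) (100, 59) (7.8129, 59)]  |A|=3334.8402
3. ⊥bis P2·P1 via (62.55,51.99): [(62.6218, 13.6645) (62.5369, 59) (7.8129, 59)]  |A|=1240.4691
4. ⊥bis P2·P3 via (49.765,49.83): [(38.8601, 33.3191) (55.8215, 59) (7.8129, 59)]  |A|=616.4511
5. ⊥bis P2·P4 via (32.15,43.71): [(37.4282, 34.5035) (38.8601, 33.3191) (55.8215, 59) (23.384, 59)]  |A|=425.7327
6. canonical 4-gon: [(37.4282, 34.5035) (38.8601, 33.3191) (55.8215, 59) (23.384, 59)]
7. shoelace: 425.7327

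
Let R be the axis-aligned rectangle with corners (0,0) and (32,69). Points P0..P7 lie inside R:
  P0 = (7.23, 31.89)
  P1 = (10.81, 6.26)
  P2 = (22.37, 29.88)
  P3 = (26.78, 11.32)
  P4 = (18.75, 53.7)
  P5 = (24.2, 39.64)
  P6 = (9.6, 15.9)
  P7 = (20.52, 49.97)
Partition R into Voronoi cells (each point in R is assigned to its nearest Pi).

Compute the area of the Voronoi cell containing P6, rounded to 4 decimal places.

1. box [0,32]×[0,69]: [(0, 0) (32, 0) (32, 69) (0, 69)]
2. ⊥bis P6·P0 via (8.415,23.895): [(0, 22.6477) (0, 0) (32, 0) (32, 27.3907)]  |A|=800.6154
3. ⊥bis P6·P1 via (10.205,11.08): [(0, 22.6477) (0, 9.7991) (32, 13.8157) (32, 27.3907)]  |A|=422.7792
4. ⊥bis P6·P2 via (15.985,22.89): [(13.9815, 24.7201) (0, 22.6477) (0, 9.7991) (26.6538, 13.1446)]  |A|=265.2843
5. ⊥bis P6·P3 via (18.19,13.61): [(19.7477, 19.453) (13.9815, 24.7201) (0, 22.6477) (0, 9.7991) (17.7686, 12.0294)]  |A|=233.4079
6. ⊥bis P6·P4 via (14.175,34.8): [(19.7477, 19.453) (13.9815, 24.7201) (0, 22.6477) (0, 9.7991) (17.7686, 12.0294)]  |A|=233.4079
7. ⊥bis P6·P5 via (16.9,27.77): [(19.7477, 19.453) (13.9815, 24.7201) (0, 22.6477) (0, 9.7991) (17.7686, 12.0294)]  |A|=233.4079
8. ⊥bis P6·P7 via (15.06,32.935): [(19.7477, 19.453) (13.9815, 24.7201) (0, 22.6477) (0, 9.7991) (17.7686, 12.0294)]  |A|=233.4079
9. canonical 5-gon: [(19.7477, 19.453) (13.9815, 24.7201) (0, 22.6477) (0, 9.7991) (17.7686, 12.0294)]
10. shoelace: 233.4079

Area of P6's cell: 233.4079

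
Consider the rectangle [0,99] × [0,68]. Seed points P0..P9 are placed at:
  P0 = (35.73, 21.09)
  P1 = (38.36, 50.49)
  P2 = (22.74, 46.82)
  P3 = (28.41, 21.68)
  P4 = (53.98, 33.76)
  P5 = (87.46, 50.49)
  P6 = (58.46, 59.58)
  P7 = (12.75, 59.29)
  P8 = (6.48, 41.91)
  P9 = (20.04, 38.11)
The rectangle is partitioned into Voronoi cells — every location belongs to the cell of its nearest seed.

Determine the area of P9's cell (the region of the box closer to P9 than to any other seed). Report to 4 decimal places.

1. box [0,99]×[0,68]: [(0, 0) (99, 0) (99, 68) (0, 68)]
2. ⊥bis P9·P0 via (27.885,29.6): [(0, 3.894) (69.5401, 68) (0, 68)]  |A|=2228.9668
3. ⊥bis P9·P1 via (29.2,44.3): [(0, 3.894) (34.816, 35.9894) (13.1844, 68) (0, 68)]  |A|=1326.9772
4. ⊥bis P9·P2 via (21.39,42.465): [(0, 49.0957) (0, 3.894) (34.816, 35.9894) (32.8382, 38.9162)]  |A|=824.8589
5. ⊥bis P9·P3 via (24.225,29.895): [(0, 49.0957) (0, 17.554) (33.1212, 34.427) (34.816, 35.9894) (32.8382, 38.9162)]  |A|=598.6422
6. ⊥bis P9·P4 via (37.01,35.935): [(0, 49.0957) (0, 17.554) (33.1212, 34.427) (34.816, 35.9894) (32.8382, 38.9162)]  |A|=598.6422
7. ⊥bis P9·P5 via (53.75,44.3): [(0, 49.0957) (0, 17.554) (33.1212, 34.427) (34.816, 35.9894) (32.8382, 38.9162)]  |A|=598.6422
8. ⊥bis P9·P6 via (39.25,48.845): [(0, 49.0957) (0, 17.554) (33.1212, 34.427) (34.816, 35.9894) (32.8382, 38.9162)]  |A|=598.6422
9. ⊥bis P9·P7 via (16.395,48.7): [(9.2309, 46.2342) (0, 43.057) (0, 17.554) (33.1212, 34.427) (34.816, 35.9894) (32.8382, 38.9162)]  |A|=570.7708
10. ⊥bis P9·P8 via (13.26,40.01): [(14.5428, 44.5876) (8.1273, 21.6943) (33.1212, 34.427) (34.816, 35.9894) (32.8382, 38.9162)]  |A|=289.5411
11. canonical 5-gon: [(14.5428, 44.5876) (8.1273, 21.6943) (33.1212, 34.427) (34.816, 35.9894) (32.8382, 38.9162)]
12. shoelace: 289.5411

Area of P9's cell: 289.5411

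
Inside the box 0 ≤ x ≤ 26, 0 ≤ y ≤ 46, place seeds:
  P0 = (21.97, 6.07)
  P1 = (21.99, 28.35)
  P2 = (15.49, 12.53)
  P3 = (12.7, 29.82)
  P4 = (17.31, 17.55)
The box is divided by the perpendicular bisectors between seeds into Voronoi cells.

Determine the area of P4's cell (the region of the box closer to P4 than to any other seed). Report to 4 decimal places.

1. box [0,26]×[0,46]: [(0, 0) (26, 0) (26, 46) (0, 46)]
2. ⊥bis P4·P0 via (19.64,11.81): [(0, 3.8377) (26, 14.3917) (26, 46) (0, 46)]  |A|=959.0186
3. ⊥bis P4·P1 via (19.65,22.95): [(0, 31.465) (0, 3.8377) (26, 14.3917) (26, 20.1983)]  |A|=434.6419
4. ⊥bis P4·P2 via (16.4,15.04): [(0, 31.465) (0, 20.9858) (22.3146, 12.8957) (26, 14.3917) (26, 20.1983)]  |A|=243.3151
5. ⊥bis P4·P3 via (15.005,23.685): [(16.5844, 24.2784) (3.9801, 19.5428) (22.3146, 12.8957) (26, 14.3917) (26, 20.1983)]  |A|=137.9013
6. canonical 5-gon: [(16.5844, 24.2784) (3.9801, 19.5428) (22.3146, 12.8957) (26, 14.3917) (26, 20.1983)]
7. shoelace: 137.9013

Area of P4's cell: 137.9013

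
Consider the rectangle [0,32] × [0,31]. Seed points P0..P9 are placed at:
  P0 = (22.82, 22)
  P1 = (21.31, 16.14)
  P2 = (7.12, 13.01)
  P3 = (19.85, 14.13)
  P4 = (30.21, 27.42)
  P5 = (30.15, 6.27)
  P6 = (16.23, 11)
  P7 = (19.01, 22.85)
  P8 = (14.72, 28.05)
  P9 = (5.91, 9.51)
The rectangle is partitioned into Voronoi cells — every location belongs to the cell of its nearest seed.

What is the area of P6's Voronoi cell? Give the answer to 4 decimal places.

1. box [0,32]×[0,31]: [(0, 0) (32, 0) (32, 31) (0, 31)]
2. ⊥bis P6·P0 via (19.525,16.5): [(0, 28.1972) (0, 0) (32, 0) (32, 9.0263)]  |A|=595.5775
3. ⊥bis P6·P1 via (18.77,13.57): [(10.0804, 22.1582) (0, 28.1972) (0, 0) (32, 0) (32, 0.4944)]  |A|=502.0694
4. ⊥bis P6·P2 via (11.675,12.005): [(13.2286, 19.0467) (9.0263, 0) (32, 0) (32, 0.4944)]  |A|=223.4272
5. ⊥bis P6·P3 via (18.04,12.565): [(13.0674, 18.316) (9.0263, 0) (28.9042, 0)]  |A|=182.0424
6. ⊥bis P6·P4 via (23.22,19.21): [(13.0674, 18.316) (9.0263, 0) (28.9042, 0)]  |A|=182.0424
7. ⊥bis P6·P5 via (23.19,8.635): [(22.6957, 7.1804) (13.0674, 18.316) (9.0263, 0) (20.2558, 0)]  |A|=150.993
8. ⊥bis P6·P7 via (17.62,16.925): [(22.6957, 7.1804) (13.4178, 17.9108) (12.9997, 18.0089) (9.0263, 0) (20.2558, 0)]  |A|=150.9255
9. ⊥bis P6·P8 via (15.475,19.525): [(22.6957, 7.1804) (13.4178, 17.9108) (12.9997, 18.0089) (9.0263, 0) (20.2558, 0)]  |A|=150.9255
10. ⊥bis P6·P9 via (11.07,10.255): [(22.6957, 7.1804) (13.4178, 17.9108) (12.9997, 18.0089) (11.1566, 9.6553) (12.5506, 0) (20.2558, 0)]  |A|=133.911
11. canonical 6-gon: [(22.6957, 7.1804) (13.4178, 17.9108) (12.9997, 18.0089) (11.1566, 9.6553) (12.5506, 0) (20.2558, 0)]
12. shoelace: 133.911

Area of P6's cell: 133.9110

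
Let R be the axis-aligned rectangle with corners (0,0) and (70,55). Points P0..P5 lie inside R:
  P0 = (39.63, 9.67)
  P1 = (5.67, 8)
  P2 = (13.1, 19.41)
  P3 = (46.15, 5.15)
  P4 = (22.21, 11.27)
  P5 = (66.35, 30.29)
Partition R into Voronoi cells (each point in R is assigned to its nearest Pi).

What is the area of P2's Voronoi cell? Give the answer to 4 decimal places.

1. box [0,70]×[0,55]: [(0, 0) (70, 0) (70, 55) (0, 55)]
2. ⊥bis P2·P0 via (26.365,14.54): [(0, 0) (21.0269, 0) (41.2191, 55) (0, 55)]  |A|=1711.7664
3. ⊥bis P2·P1 via (9.385,13.705): [(0, 19.8164) (22.8414, 4.9424) (41.2191, 55) (0, 55)]  |A|=1433.4878
4. ⊥bis P2·P3 via (29.625,12.28): [(0, 19.8164) (22.8414, 4.9424) (41.2191, 55) (0, 55)]  |A|=1433.4878
5. ⊥bis P2·P4 via (17.655,15.34): [(0, 19.8164) (13.6895, 10.902) (32.9383, 32.4446) (41.2191, 55) (0, 55)]  |A|=1277.5526
6. ⊥bis P2·P5 via (39.725,24.85): [(0, 19.8164) (13.6895, 10.902) (32.9383, 32.4446) (36.3016, 41.6054) (33.5648, 55) (0, 55)]  |A|=1226.289
7. canonical 6-gon: [(0, 19.8164) (13.6895, 10.902) (32.9383, 32.4446) (36.3016, 41.6054) (33.5648, 55) (0, 55)]
8. shoelace: 1226.289

Area of P2's cell: 1226.2890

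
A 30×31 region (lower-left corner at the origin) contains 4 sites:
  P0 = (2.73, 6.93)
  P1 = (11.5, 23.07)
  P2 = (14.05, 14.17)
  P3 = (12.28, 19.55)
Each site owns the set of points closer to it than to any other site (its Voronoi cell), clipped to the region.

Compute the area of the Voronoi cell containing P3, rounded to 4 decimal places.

1. box [0,30]×[0,31]: [(0, 0) (30, 0) (30, 31) (0, 31)]
2. ⊥bis P3·P0 via (7.505,13.24): [(0, 18.9193) (25.0012, 0) (30, 0) (30, 31) (0, 31)]  |A|=693.4973
3. ⊥bis P3·P1 via (11.89,21.31): [(0.2494, 18.7306) (25.0012, 0) (30, 0) (30, 25.323)]  |A|=423.5022
4. ⊥bis P3·P2 via (13.165,16.86): [(0.2494, 18.7306) (5.8859, 14.4652) (30, 22.3987) (30, 25.323)]  |A|=117.2865
5. canonical 4-gon: [(0.2494, 18.7306) (5.8859, 14.4652) (30, 22.3987) (30, 25.323)]
6. shoelace: 117.2865

Area of P3's cell: 117.2865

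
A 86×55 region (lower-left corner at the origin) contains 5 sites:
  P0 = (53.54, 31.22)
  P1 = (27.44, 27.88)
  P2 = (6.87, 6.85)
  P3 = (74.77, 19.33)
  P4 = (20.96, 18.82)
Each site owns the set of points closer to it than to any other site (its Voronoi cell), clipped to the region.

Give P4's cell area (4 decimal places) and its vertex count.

Area of P4's cell: 743.2517 (5 vertices)

1. box [0,86]×[0,55]: [(0, 0) (86, 0) (86, 55) (0, 55)]
2. ⊥bis P4·P0 via (37.25,25.02): [(0, 0) (46.7727, 0) (25.8396, 55) (0, 55)]  |A|=1996.8359
3. ⊥bis P4·P1 via (24.2,23.35): [(0, 40.6586) (0, 0) (46.7727, 0) (43.0045, 9.9004)]  |A|=1105.7863
4. ⊥bis P4·P2 via (13.915,12.835): [(0, 40.6586) (0, 29.2145) (24.8188, 0) (46.7727, 0) (43.0045, 9.9004)]  |A|=743.2517
5. ⊥bis P4·P3 via (47.865,19.075): [(0, 40.6586) (0, 29.2145) (24.8188, 0) (46.7727, 0) (43.0045, 9.9004)]  |A|=743.2517
6. canonical 5-gon: [(0, 40.6586) (0, 29.2145) (24.8188, 0) (46.7727, 0) (43.0045, 9.9004)]
7. shoelace: 743.2517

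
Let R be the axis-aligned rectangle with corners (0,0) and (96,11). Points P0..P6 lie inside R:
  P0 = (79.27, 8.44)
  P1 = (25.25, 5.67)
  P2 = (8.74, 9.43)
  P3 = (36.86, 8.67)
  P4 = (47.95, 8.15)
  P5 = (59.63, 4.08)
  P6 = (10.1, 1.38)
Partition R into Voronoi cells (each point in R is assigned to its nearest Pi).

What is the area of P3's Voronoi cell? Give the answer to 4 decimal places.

Area of P3's cell: 118.6023

1. box [0,96]×[0,11]: [(0, 0) (96, 0) (96, 11) (0, 11)]
2. ⊥bis P3·P0 via (58.065,8.555): [(0, 0) (58.0186, 0) (58.0783, 11) (0, 11)]  |A|=638.5328
3. ⊥bis P3·P1 via (31.055,7.17): [(32.9077, 0) (58.0186, 0) (58.0783, 11) (30.0653, 11)]  |A|=292.181
4. ⊥bis P3·P2 via (22.8,9.05): [(32.9077, 0) (58.0186, 0) (58.0783, 11) (30.0653, 11)]  |A|=292.181
5. ⊥bis P3·P4 via (42.405,8.41): [(32.9077, 0) (42.0107, 0) (42.5264, 11) (30.0653, 11)]  |A|=118.6023
6. ⊥bis P3·P5 via (48.245,6.375): [(32.9077, 0) (42.0107, 0) (42.5264, 11) (30.0653, 11)]  |A|=118.6023
7. ⊥bis P3·P6 via (23.48,5.025): [(32.9077, 0) (42.0107, 0) (42.5264, 11) (30.0653, 11)]  |A|=118.6023
8. canonical 4-gon: [(32.9077, 0) (42.0107, 0) (42.5264, 11) (30.0653, 11)]
9. shoelace: 118.6023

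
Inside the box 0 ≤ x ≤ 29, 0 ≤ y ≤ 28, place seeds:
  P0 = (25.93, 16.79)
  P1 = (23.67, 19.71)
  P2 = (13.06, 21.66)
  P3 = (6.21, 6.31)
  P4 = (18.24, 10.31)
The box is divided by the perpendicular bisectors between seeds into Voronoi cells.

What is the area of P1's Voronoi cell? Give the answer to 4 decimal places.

Area of P1's cell: 105.5479

1. box [0,29]×[0,28]: [(0, 0) (29, 0) (29, 28) (0, 28)]
2. ⊥bis P1·P0 via (24.8,18.25): [(0, 0) (1.2204, 0) (29, 21.5007) (29, 28) (0, 28)]  |A|=513.3593
3. ⊥bis P1·P2 via (18.365,20.685): [(16.7761, 12.0397) (29, 21.5007) (29, 28) (19.7094, 28)]  |A|=113.8637
4. ⊥bis P1·P3 via (14.94,13.01): [(16.7761, 12.0397) (29, 21.5007) (29, 28) (19.7094, 28)]  |A|=113.8637
5. ⊥bis P1·P4 via (20.955,15.01): [(17.6707, 16.9072) (20.7596, 15.1229) (29, 21.5007) (29, 28) (19.7094, 28)]  |A|=105.5479
6. canonical 5-gon: [(17.6707, 16.9072) (20.7596, 15.1229) (29, 21.5007) (29, 28) (19.7094, 28)]
7. shoelace: 105.5479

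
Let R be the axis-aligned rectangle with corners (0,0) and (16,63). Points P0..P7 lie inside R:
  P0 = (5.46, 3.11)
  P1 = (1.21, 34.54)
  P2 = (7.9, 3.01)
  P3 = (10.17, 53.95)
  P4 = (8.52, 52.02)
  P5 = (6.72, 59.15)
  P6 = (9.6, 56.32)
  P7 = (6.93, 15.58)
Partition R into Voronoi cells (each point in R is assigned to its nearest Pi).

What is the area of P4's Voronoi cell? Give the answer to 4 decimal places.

Area of P4's cell: 169.9735

1. box [0,16]×[0,63]: [(0, 0) (16, 0) (16, 63) (0, 63)]
2. ⊥bis P4·P0 via (6.99,27.565): [(0, 28.0023) (16, 27.0013) (16, 63) (0, 63)]  |A|=567.971
3. ⊥bis P4·P1 via (4.865,43.28): [(0, 45.3145) (16, 38.6234) (16, 63) (0, 63)]  |A|=336.4965
4. ⊥bis P4·P2 via (8.21,27.515): [(0, 45.3145) (16, 38.6234) (16, 63) (0, 63)]  |A|=336.4965
5. ⊥bis P4·P3 via (9.345,52.985): [(0, 60.9742) (0, 45.3145) (16, 38.6234) (16, 47.2955)]  |A|=194.6544
6. ⊥bis P4·P5 via (7.62,55.585): [(6.6039, 55.3285) (0, 53.6613) (0, 45.3145) (16, 38.6234) (16, 47.2955)]  |A|=170.5076
7. ⊥bis P4·P6 via (9.06,54.17): [(7.5009, 54.5616) (5.5285, 55.057) (0, 53.6613) (0, 45.3145) (16, 38.6234) (16, 47.2955)]  |A|=169.9735
8. ⊥bis P4·P7 via (7.725,33.8): [(7.5009, 54.5616) (5.5285, 55.057) (0, 53.6613) (0, 45.3145) (16, 38.6234) (16, 47.2955)]  |A|=169.9735
9. canonical 6-gon: [(7.5009, 54.5616) (5.5285, 55.057) (0, 53.6613) (0, 45.3145) (16, 38.6234) (16, 47.2955)]
10. shoelace: 169.9735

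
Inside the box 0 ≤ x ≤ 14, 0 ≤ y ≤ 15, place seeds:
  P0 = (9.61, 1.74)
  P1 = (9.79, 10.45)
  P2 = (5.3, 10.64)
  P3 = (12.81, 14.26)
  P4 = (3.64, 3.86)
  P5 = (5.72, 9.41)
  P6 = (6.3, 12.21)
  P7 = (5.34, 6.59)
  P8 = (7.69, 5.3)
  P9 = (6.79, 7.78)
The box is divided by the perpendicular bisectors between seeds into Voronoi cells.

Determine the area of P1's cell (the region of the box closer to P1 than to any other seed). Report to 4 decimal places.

1. box [0,14]×[0,15]: [(0, 0) (14, 0) (14, 15) (0, 15)]
2. ⊥bis P1·P0 via (9.7,6.095): [(0, 6.2955) (14, 6.0061) (14, 15) (0, 15)]  |A|=123.8888
3. ⊥bis P1·P2 via (7.545,10.545): [(7.3587, 6.1434) (14, 6.0061) (14, 15) (7.7335, 15)]  |A|=57.6152
4. ⊥bis P1·P3 via (11.3,12.355): [(7.3587, 6.1434) (14, 6.0061) (14, 10.2148) (7.9631, 15) (7.7335, 15)]  |A|=43.1714
5. ⊥bis P1·P4 via (6.715,7.155): [(7.3755, 6.5386) (7.809, 6.1341) (14, 6.0061) (14, 10.2148) (7.9631, 15) (7.7335, 15)]  |A|=43.0824
6. ⊥bis P1·P5 via (7.755,9.93): [(7.5525, 10.7224) (8.7298, 6.115) (14, 6.0061) (14, 10.2148) (7.9631, 15) (7.7335, 15)]  |A|=40.0295
7. ⊥bis P1·P6 via (8.045,11.33): [(7.6151, 10.4775) (8.7298, 6.115) (14, 6.0061) (14, 10.2148) (9.3438, 13.9055)]  |A|=36.0417
8. ⊥bis P1·P7 via (7.565,8.52): [(7.6151, 10.4775) (8.3451, 7.6207) (9.6679, 6.0957) (14, 6.0061) (14, 10.2148) (9.3438, 13.9055)]  |A|=35.3393
9. ⊥bis P1·P8 via (8.74,7.875): [(7.6151, 10.4775) (8.2266, 8.0843) (13.287, 6.0209) (14, 6.0061) (14, 10.2148) (9.3438, 13.9055)]  |A|=31.5782
10. ⊥bis P1·P9 via (8.29,9.115): [(7.6151, 10.4775) (7.8317, 9.63) (9.7659, 7.4567) (13.287, 6.0209) (14, 6.0061) (14, 10.2148) (9.3438, 13.9055)]  |A|=30.5126
11. canonical 7-gon: [(7.6151, 10.4775) (7.8317, 9.63) (9.7659, 7.4567) (13.287, 6.0209) (14, 6.0061) (14, 10.2148) (9.3438, 13.9055)]
12. shoelace: 30.5126

Area of P1's cell: 30.5126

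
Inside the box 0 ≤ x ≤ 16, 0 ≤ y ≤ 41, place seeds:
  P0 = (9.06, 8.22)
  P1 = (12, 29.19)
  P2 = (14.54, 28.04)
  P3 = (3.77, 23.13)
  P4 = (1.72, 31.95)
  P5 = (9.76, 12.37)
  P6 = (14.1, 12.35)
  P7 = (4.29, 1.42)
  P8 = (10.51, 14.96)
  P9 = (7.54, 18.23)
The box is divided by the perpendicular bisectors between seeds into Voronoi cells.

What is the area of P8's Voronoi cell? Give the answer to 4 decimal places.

Area of P8's cell: 33.8359

1. box [0,16]×[0,41]: [(0, 0) (16, 0) (16, 41) (0, 41)]
2. ⊥bis P8·P0 via (9.785,11.59): [(0, 13.6951) (16, 10.2529) (16, 41) (0, 41)]  |A|=464.4158
3. ⊥bis P8·P1 via (11.255,22.075): [(0, 23.2535) (0, 13.6951) (16, 10.2529) (16, 21.5782)]  |A|=167.069
4. ⊥bis P8·P2 via (12.525,21.5): [(10.3518, 22.1696) (0, 23.2535) (0, 13.6951) (16, 10.2529) (16, 20.4293)]  |A|=163.8246
5. ⊥bis P8·P3 via (7.14,19.045): [(10.771, 22.0404) (0.5195, 13.5833) (16, 10.2529) (16, 20.4293)]  |A|=109.137
6. ⊥bis P8·P4 via (6.115,23.455): [(10.771, 22.0404) (0.5195, 13.5833) (16, 10.2529) (16, 20.4293)]  |A|=109.137
7. ⊥bis P8·P5 via (10.135,13.665): [(10.771, 22.0404) (3.0911, 15.7048) (16, 11.9666) (16, 20.4293)]  |A|=77.3735
8. ⊥bis P8·P6 via (12.305,13.655): [(10.771, 22.0404) (3.0911, 15.7048) (11.9336, 13.1442) (16, 18.7374) (16, 20.4293)]  |A|=63.6072
9. ⊥bis P8·P7 via (7.4,8.19): [(10.771, 22.0404) (3.0911, 15.7048) (11.9336, 13.1442) (16, 18.7374) (16, 20.4293)]  |A|=63.6072
10. ⊥bis P8·P9 via (9.025,16.595): [(13.9441, 21.0628) (6.8473, 14.617) (11.9336, 13.1442) (16, 18.7374) (16, 20.4293)]  |A|=33.8359
11. canonical 5-gon: [(13.9441, 21.0628) (6.8473, 14.617) (11.9336, 13.1442) (16, 18.7374) (16, 20.4293)]
12. shoelace: 33.8359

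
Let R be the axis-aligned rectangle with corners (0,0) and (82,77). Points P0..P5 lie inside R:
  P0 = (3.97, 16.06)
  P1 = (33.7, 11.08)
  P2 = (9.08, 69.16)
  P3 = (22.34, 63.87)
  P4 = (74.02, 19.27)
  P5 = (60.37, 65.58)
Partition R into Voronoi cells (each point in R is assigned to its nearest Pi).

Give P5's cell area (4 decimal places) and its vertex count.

Area of P5's cell: 1436.6524 (5 vertices)

1. box [0,82]×[0,77]: [(0, 0) (82, 0) (82, 77) (0, 77)]
2. ⊥bis P5·P0 via (32.17,40.82): [(68.0105, 0) (82, 0) (82, 77) (0.4034, 77)]  |A|=3680.0615
3. ⊥bis P5·P1 via (47.035,38.33): [(24.8047, 49.2086) (82, 21.2196) (82, 77) (0.4034, 77)]  |A|=2729.0304
4. ⊥bis P5·P2 via (34.725,67.37): [(33.1716, 45.1142) (82, 21.2196) (82, 77) (35.3972, 77)]  |A|=2104.8195
5. ⊥bis P5·P3 via (41.355,64.725): [(42.4407, 40.5782) (82, 21.2196) (82, 77) (40.8031, 77)]  |A|=1853.548
6. ⊥bis P5·P4 via (67.195,42.425): [(42.4407, 40.5782) (49.3908, 37.1772) (82, 46.7888) (82, 77) (40.8031, 77)]  |A|=1436.6524
7. canonical 5-gon: [(42.4407, 40.5782) (49.3908, 37.1772) (82, 46.7888) (82, 77) (40.8031, 77)]
8. shoelace: 1436.6524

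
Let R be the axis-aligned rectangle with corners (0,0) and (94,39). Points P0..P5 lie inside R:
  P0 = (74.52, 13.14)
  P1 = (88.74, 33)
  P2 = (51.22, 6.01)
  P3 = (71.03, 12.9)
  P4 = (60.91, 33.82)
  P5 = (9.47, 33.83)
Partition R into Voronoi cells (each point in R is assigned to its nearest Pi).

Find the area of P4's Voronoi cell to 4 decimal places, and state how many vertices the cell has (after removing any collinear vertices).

Area of P4's cell: 618.8480 (6 vertices)

1. box [0,94]×[0,39]: [(0, 0) (94, 0) (94, 39) (0, 39)]
2. ⊥bis P4·P0 via (67.715,23.48): [(0, 0) (32.0378, 0) (91.2972, 39) (0, 39)]  |A|=2405.0327
3. ⊥bis P4·P1 via (74.825,33.41): [(0, 0) (32.0378, 0) (74.6672, 28.0554) (74.9897, 39) (0, 39)]  |A|=2315.7935
4. ⊥bis P4·P2 via (56.065,19.915): [(60.1404, 18.495) (74.6672, 28.0554) (74.9897, 39) (1.2916, 39)]  |A|=833.5435
5. ⊥bis P4·P3 via (65.97,23.36): [(57.6831, 19.3512) (71.8677, 26.213) (74.6672, 28.0554) (74.9897, 39) (1.2916, 39)]  |A|=819.0399
6. ⊥bis P4·P5 via (35.19,33.825): [(35.1887, 27.189) (57.6831, 19.3512) (71.8677, 26.213) (74.6672, 28.0554) (74.9897, 39) (35.191, 39)]  |A|=618.848
7. canonical 6-gon: [(35.1887, 27.189) (57.6831, 19.3512) (71.8677, 26.213) (74.6672, 28.0554) (74.9897, 39) (35.191, 39)]
8. shoelace: 618.848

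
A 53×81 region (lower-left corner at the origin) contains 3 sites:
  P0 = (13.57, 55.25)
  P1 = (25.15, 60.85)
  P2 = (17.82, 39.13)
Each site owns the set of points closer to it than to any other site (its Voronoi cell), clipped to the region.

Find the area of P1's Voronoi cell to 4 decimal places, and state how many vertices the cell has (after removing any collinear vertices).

Area of P1's cell: 1321.7797 (4 vertices)

1. box [0,53]×[0,81]: [(0, 0) (53, 0) (53, 81) (0, 81)]
2. ⊥bis P1·P0 via (19.36,58.05): [(47.4325, 0) (53, 0) (53, 81) (8.2616, 81)]  |A|=2037.3892
3. ⊥bis P1·P2 via (21.485,49.99): [(23.6035, 49.2751) (53, 39.3544) (53, 81) (8.2616, 81)]  |A|=1321.7797
4. canonical 4-gon: [(23.6035, 49.2751) (53, 39.3544) (53, 81) (8.2616, 81)]
5. shoelace: 1321.7797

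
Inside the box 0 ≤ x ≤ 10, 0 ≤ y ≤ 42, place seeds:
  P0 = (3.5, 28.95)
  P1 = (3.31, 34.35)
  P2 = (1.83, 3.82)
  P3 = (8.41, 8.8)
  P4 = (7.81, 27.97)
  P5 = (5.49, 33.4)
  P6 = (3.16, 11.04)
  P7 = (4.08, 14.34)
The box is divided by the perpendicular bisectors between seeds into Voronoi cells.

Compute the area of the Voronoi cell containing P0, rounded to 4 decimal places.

Area of P0's cell: 50.7709

1. box [0,10]×[0,42]: [(0, 0) (10, 0) (10, 42) (0, 42)]
2. ⊥bis P0·P1 via (3.405,31.65): [(0, 31.5302) (0, 0) (10, 0) (10, 31.882)]  |A|=317.0612
3. ⊥bis P0·P2 via (2.665,16.385): [(0, 31.5302) (0, 16.5621) (10, 15.8976) (10, 31.882)]  |A|=154.7629
4. ⊥bis P0·P3 via (5.955,18.875): [(0, 31.5302) (0, 17.4239) (10, 19.8607) (10, 31.882)]  |A|=130.6383
5. ⊥bis P0·P4 via (5.655,28.46): [(6.4043, 31.7555) (0, 31.5302) (0, 17.4239) (3.3301, 18.2354)]  |A|=66.4353
6. ⊥bis P0·P5 via (4.495,31.175): [(6.1083, 30.4536) (3.4308, 31.6509) (0, 31.5302) (0, 17.4239) (3.3301, 18.2354)]  |A|=64.5151
7. ⊥bis P0·P6 via (3.33,19.995): [(3.7285, 19.9874) (6.1083, 30.4536) (3.4308, 31.6509) (0, 31.5302) (0, 20.0582)]  |A|=56.8484
8. ⊥bis P0·P7 via (3.79,21.645): [(4.1083, 21.6576) (6.1083, 30.4536) (3.4308, 31.6509) (0, 31.5302) (0, 21.4945)]  |A|=50.7709
9. canonical 5-gon: [(4.1083, 21.6576) (6.1083, 30.4536) (3.4308, 31.6509) (0, 31.5302) (0, 21.4945)]
10. shoelace: 50.7709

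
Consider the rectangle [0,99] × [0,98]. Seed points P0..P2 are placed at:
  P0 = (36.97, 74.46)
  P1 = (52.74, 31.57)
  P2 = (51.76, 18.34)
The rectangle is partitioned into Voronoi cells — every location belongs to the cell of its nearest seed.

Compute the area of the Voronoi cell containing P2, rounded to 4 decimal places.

Area of P2's cell: 2490.7117

1. box [0,99]×[0,98]: [(0, 0) (99, 0) (99, 98) (0, 98)]
2. ⊥bis P2·P0 via (44.365,46.4): [(0, 34.7079) (0, 0) (99, 0) (99, 60.7986)]  |A|=4727.5757
3. ⊥bis P2·P1 via (52.25,24.955): [(0, 28.8254) (0, 0) (99, 0) (99, 21.492)]  |A|=2490.7117
4. canonical 4-gon: [(0, 28.8254) (0, 0) (99, 0) (99, 21.492)]
5. shoelace: 2490.7117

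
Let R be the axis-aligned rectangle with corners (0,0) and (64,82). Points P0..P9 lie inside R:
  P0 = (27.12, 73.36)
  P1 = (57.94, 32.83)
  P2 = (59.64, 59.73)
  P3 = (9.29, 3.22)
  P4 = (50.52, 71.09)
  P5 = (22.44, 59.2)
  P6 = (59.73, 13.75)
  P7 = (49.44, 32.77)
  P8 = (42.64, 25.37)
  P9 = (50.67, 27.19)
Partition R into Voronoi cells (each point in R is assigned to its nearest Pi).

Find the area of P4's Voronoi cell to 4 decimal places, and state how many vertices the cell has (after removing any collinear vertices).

1. box [0,64]×[0,82]: [(0, 0) (64, 0) (64, 82) (0, 82)]
2. ⊥bis P4·P0 via (38.82,72.225): [(31.8136, 0) (64, 0) (64, 82) (39.7683, 82)]  |A|=2313.1455
3. ⊥bis P4·P1 via (54.23,51.96): [(36.521, 48.5256) (64, 53.8548) (64, 82) (39.7683, 82)]  |A|=792.274
4. ⊥bis P4·P2 via (55.08,65.41): [(36.7298, 50.6781) (64, 72.5711) (64, 82) (39.7683, 82)]  |A|=508.0556
5. ⊥bis P4·P3 via (29.905,37.155): [(36.7298, 50.6781) (64, 72.5711) (64, 82) (39.7683, 82)]  |A|=508.0556
6. ⊥bis P4·P5 via (36.48,65.145): [(37.825, 61.9685) (41.115, 54.1987) (64, 72.5711) (64, 82) (39.7683, 82)]  |A|=485.2279
7. ⊥bis P4·P6 via (55.125,42.42): [(37.825, 61.9685) (41.115, 54.1987) (64, 72.5711) (64, 82) (39.7683, 82)]  |A|=485.2279
8. ⊥bis P4·P7 via (49.98,51.93): [(37.825, 61.9685) (41.115, 54.1987) (64, 72.5711) (64, 82) (39.7683, 82)]  |A|=485.2279
9. ⊥bis P4·P8 via (46.58,48.23): [(37.825, 61.9685) (41.115, 54.1987) (64, 72.5711) (64, 82) (39.7683, 82)]  |A|=485.2279
10. ⊥bis P4·P9 via (50.595,49.14): [(37.825, 61.9685) (41.115, 54.1987) (64, 72.5711) (64, 82) (39.7683, 82)]  |A|=485.2279
11. canonical 5-gon: [(37.825, 61.9685) (41.115, 54.1987) (64, 72.5711) (64, 82) (39.7683, 82)]
12. shoelace: 485.2279

Area of P4's cell: 485.2279 (5 vertices)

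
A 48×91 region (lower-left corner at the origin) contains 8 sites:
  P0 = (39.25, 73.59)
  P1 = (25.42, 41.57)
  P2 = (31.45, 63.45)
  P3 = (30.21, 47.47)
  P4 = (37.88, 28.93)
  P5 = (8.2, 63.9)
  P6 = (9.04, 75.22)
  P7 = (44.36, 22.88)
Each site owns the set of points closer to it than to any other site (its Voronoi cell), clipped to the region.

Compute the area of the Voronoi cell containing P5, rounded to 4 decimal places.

1. box [0,48]×[0,91]: [(0, 0) (48, 0) (48, 91) (0, 91)]
2. ⊥bis P5·P0 via (23.725,68.745): [(0, 0) (45.1788, 0) (16.7797, 91) (0, 91)]  |A|=2819.1105
3. ⊥bis P5·P1 via (16.81,52.735): [(0, 39.7718) (26.4108, 60.1388) (16.7797, 91) (0, 91)]  |A|=935.4106
4. ⊥bis P5·P2 via (19.825,63.675): [(0, 39.7718) (19.6557, 54.9295) (20.1451, 80.216) (16.7797, 91) (0, 91)]  |A|=851.2791
5. ⊥bis P5·P3 via (19.205,55.685): [(0, 39.7718) (17.2646, 53.0855) (19.6827, 56.325) (20.1451, 80.216) (16.7797, 91) (0, 91)]  |A|=849.6356
6. ⊥bis P5·P4 via (23.04,46.415): [(0, 39.7718) (17.2646, 53.0855) (19.6827, 56.325) (20.1451, 80.216) (16.7797, 91) (0, 91)]  |A|=849.6356
7. ⊥bis P5·P6 via (8.62,69.56): [(0, 70.1996) (0, 39.7718) (17.2646, 53.0855) (19.6827, 56.325) (19.9227, 68.7213)]  |A|=434.979
8. ⊥bis P5·P7 via (26.28,43.39): [(0, 70.1996) (0, 39.7718) (17.2646, 53.0855) (19.6827, 56.325) (19.9227, 68.7213)]  |A|=434.979
9. canonical 5-gon: [(0, 70.1996) (0, 39.7718) (17.2646, 53.0855) (19.6827, 56.325) (19.9227, 68.7213)]
10. shoelace: 434.979

Area of P5's cell: 434.9790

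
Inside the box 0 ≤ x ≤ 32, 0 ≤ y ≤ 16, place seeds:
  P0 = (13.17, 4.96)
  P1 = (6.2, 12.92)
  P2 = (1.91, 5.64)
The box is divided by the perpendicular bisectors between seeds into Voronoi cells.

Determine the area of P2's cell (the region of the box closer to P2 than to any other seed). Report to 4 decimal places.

1. box [0,32]×[0,16]: [(0, 0) (32, 0) (32, 16) (0, 16)]
2. ⊥bis P2·P0 via (7.54,5.3): [(0, 0) (7.2199, 0) (8.1862, 16) (0, 16)]  |A|=123.2489
3. ⊥bis P2·P1 via (4.055,9.28): [(0, 11.6696) (0, 0) (7.2199, 0) (7.6523, 7.1601)]  |A|=70.4975
4. canonical 4-gon: [(0, 11.6696) (0, 0) (7.2199, 0) (7.6523, 7.1601)]
5. shoelace: 70.4975

Area of P2's cell: 70.4975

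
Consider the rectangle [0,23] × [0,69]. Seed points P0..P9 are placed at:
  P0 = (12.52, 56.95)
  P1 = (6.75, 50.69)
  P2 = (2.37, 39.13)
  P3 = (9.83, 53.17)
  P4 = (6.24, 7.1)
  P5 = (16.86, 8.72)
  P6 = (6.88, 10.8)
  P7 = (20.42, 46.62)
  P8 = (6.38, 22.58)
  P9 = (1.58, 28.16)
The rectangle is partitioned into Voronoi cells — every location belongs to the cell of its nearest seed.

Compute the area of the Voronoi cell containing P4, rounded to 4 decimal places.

Area of P4's cell: 109.7105

1. box [0,23]×[0,69]: [(0, 0) (23, 0) (23, 69) (0, 69)]
2. ⊥bis P4·P0 via (9.38,32.025): [(0, 33.2067) (0, 0) (23, 0) (23, 30.3092)]  |A|=730.4323
3. ⊥bis P4·P1 via (6.495,28.895): [(0, 28.971) (0, 0) (23, 0) (23, 28.7019)]  |A|=663.2382
4. ⊥bis P4·P2 via (4.305,23.115): [(0, 22.5949) (0, 0) (23, 0) (23, 25.3738)]  |A|=551.6396
5. ⊥bis P4·P3 via (8.035,30.135): [(0, 22.5949) (0, 0) (23, 0) (23, 25.3738)]  |A|=551.6396
6. ⊥bis P4·P5 via (11.55,7.91): [(9.1415, 23.6994) (0, 22.5949) (0, 0) (12.7566, 0)]  |A|=254.4366
7. ⊥bis P4·P6 via (6.56,8.95): [(11.5223, 8.0917) (0, 10.0847) (0, 0) (12.7566, 0)]  |A|=109.7105
8. ⊥bis P4·P7 via (13.33,26.86): [(11.5223, 8.0917) (0, 10.0847) (0, 0) (12.7566, 0)]  |A|=109.7105
9. ⊥bis P4·P8 via (6.31,14.84): [(11.5223, 8.0917) (0, 10.0847) (0, 0) (12.7566, 0)]  |A|=109.7105
10. ⊥bis P4·P9 via (3.91,17.63): [(11.5223, 8.0917) (0, 10.0847) (0, 0) (12.7566, 0)]  |A|=109.7105
11. canonical 4-gon: [(11.5223, 8.0917) (0, 10.0847) (0, 0) (12.7566, 0)]
12. shoelace: 109.7105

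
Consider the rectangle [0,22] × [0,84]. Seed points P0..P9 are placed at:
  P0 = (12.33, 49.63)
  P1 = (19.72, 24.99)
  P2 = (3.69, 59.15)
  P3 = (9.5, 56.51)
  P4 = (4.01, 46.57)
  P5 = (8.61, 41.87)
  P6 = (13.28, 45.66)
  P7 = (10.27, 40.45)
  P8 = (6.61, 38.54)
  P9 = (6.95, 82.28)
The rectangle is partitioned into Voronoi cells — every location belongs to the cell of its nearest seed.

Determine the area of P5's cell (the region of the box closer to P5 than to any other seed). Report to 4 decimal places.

1. box [0,22]×[0,84]: [(0, 0) (22, 0) (22, 84) (0, 84)]
2. ⊥bis P5·P0 via (10.47,45.75): [(0, 50.7691) (0, 0) (22, 0) (22, 40.2227)]  |A|=1000.9104
3. ⊥bis P5·P1 via (14.165,33.43): [(0, 50.7691) (0, 24.1069) (22, 38.5868) (22, 40.2227)]  |A|=311.2792
4. ⊥bis P5·P2 via (6.15,50.51): [(2.6307, 49.508) (0, 48.759) (0, 24.1069) (22, 38.5868) (22, 40.2227)]  |A|=308.635
5. ⊥bis P5·P3 via (9.055,49.19): [(2.6307, 49.508) (0, 48.759) (0, 24.1069) (22, 38.5868) (22, 40.2227)]  |A|=308.635
6. ⊥bis P5·P4 via (6.31,44.22): [(8.727, 46.5856) (0, 38.0443) (0, 24.1069) (22, 38.5868) (22, 40.2227)]  |A|=255.7543
7. ⊥bis P5·P6 via (10.945,43.765): [(8.6874, 46.5468) (0, 38.0443) (0, 24.1069) (17.5333, 35.6469)]  |A|=207.1358
8. ⊥bis P5·P7 via (9.44,41.16): [(11.2972, 43.3311) (8.6874, 46.5468) (0, 38.0443) (0, 30.1245)]  |A|=69.7985
9. ⊥bis P5·P8 via (7.61,40.205): [(8.2792, 39.8031) (11.2972, 43.3311) (8.6874, 46.5468) (4.2621, 42.2157)]  |A|=23.4936
10. ⊥bis P5·P9 via (7.78,62.075): [(8.2792, 39.8031) (11.2972, 43.3311) (8.6874, 46.5468) (4.2621, 42.2157)]  |A|=23.4936
11. canonical 4-gon: [(8.2792, 39.8031) (11.2972, 43.3311) (8.6874, 46.5468) (4.2621, 42.2157)]
12. shoelace: 23.4936

Area of P5's cell: 23.4936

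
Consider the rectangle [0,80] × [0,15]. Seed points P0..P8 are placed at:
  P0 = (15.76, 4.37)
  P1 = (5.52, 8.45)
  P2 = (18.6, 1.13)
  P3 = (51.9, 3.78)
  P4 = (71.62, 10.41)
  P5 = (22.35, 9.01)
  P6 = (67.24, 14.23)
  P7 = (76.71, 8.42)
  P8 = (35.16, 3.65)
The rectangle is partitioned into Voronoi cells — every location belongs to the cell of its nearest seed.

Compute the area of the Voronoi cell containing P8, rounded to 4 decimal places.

Area of P8's cell: 212.7073

1. box [0,80]×[0,15]: [(0, 0) (80, 0) (80, 15) (0, 15)]
2. ⊥bis P8·P0 via (25.46,4.01): [(25.3112, 0) (80, 0) (80, 15) (25.8679, 15)]  |A|=816.1571
3. ⊥bis P8·P1 via (20.34,6.05): [(25.3112, 0) (80, 0) (80, 15) (25.8679, 15)]  |A|=816.1571
4. ⊥bis P8·P2 via (26.88,2.39): [(25.6901, 10.2095) (27.2437, 0) (80, 0) (80, 15) (25.8679, 15)]  |A|=806.2921
5. ⊥bis P8·P3 via (43.53,3.715): [(25.6901, 10.2095) (27.2437, 0) (43.5589, 0) (43.4424, 15) (25.8679, 15)]  |A|=258.8012
6. ⊥bis P8·P4 via (53.39,7.03): [(25.6901, 10.2095) (27.2437, 0) (43.5589, 0) (43.4424, 15) (25.8679, 15)]  |A|=258.8012
7. ⊥bis P8·P5 via (28.755,6.33): [(26.9404, 1.9932) (27.2437, 0) (43.5589, 0) (43.4424, 15) (32.3827, 15)]  |A|=212.7073
8. ⊥bis P8·P6 via (51.2,8.94): [(26.9404, 1.9932) (27.2437, 0) (43.5589, 0) (43.4424, 15) (32.3827, 15)]  |A|=212.7073
9. ⊥bis P8·P7 via (55.935,6.035): [(26.9404, 1.9932) (27.2437, 0) (43.5589, 0) (43.4424, 15) (32.3827, 15)]  |A|=212.7073
10. canonical 5-gon: [(26.9404, 1.9932) (27.2437, 0) (43.5589, 0) (43.4424, 15) (32.3827, 15)]
11. shoelace: 212.7073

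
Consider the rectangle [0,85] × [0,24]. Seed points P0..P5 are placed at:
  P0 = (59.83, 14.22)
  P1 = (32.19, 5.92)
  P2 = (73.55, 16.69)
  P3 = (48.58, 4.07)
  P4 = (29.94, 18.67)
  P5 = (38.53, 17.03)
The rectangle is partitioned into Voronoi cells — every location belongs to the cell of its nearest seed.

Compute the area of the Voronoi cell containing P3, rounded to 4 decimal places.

1. box [0,85]×[0,24]: [(0, 0) (85, 0) (85, 24) (0, 24)]
2. ⊥bis P3·P0 via (54.205,9.145): [(0, 0) (62.4558, 0) (40.8025, 24) (0, 24)]  |A|=1239.0997
3. ⊥bis P3·P1 via (40.385,4.995): [(39.8212, 0) (62.4558, 0) (42.3381, 22.298)]  |A|=252.3536
4. ⊥bis P3·P2 via (61.065,10.38): [(39.8212, 0) (62.4558, 0) (42.3381, 22.298)]  |A|=252.3536
5. ⊥bis P3·P4 via (39.26,11.37): [(41.4151, 14.1215) (39.8212, 0) (62.4558, 0) (45.2722, 19.0459)]  |A|=238.8573
6. ⊥bis P3·P5 via (43.555,10.55): [(40.7681, 8.3888) (39.8212, 0) (62.4558, 0) (49.0752, 14.8307)]  |A|=199.6377
7. canonical 4-gon: [(40.7681, 8.3888) (39.8212, 0) (62.4558, 0) (49.0752, 14.8307)]
8. shoelace: 199.6377

Area of P3's cell: 199.6377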